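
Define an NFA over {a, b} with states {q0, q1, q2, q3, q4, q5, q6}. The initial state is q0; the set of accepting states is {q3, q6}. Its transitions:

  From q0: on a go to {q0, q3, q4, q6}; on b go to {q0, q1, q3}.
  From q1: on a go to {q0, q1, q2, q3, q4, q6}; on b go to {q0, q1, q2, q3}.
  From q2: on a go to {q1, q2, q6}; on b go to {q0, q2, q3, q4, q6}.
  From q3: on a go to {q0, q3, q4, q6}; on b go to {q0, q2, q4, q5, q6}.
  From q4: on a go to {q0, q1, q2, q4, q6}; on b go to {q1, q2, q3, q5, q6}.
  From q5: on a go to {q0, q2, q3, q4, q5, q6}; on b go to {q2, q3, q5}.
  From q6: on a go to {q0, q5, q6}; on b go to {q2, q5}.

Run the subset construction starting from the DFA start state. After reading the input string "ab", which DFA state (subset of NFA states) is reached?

{q0, q1, q2, q3, q4, q5, q6}

Start: {q0}.
δ(q0,a) = {q0, q3, q4, q6}.
Union: {q0, q3, q4, q6}.
After a: {q0, q3, q4, q6}.
δ(q0,b) = {q0, q1, q3}; δ(q3,b) = {q0, q2, q4, q5, q6}; δ(q4,b) = {q1, q2, q3, q5, q6}; δ(q6,b) = {q2, q5}.
Union: {q0, q1, q2, q3, q4, q5, q6}.
After b: {q0, q1, q2, q3, q4, q5, q6}.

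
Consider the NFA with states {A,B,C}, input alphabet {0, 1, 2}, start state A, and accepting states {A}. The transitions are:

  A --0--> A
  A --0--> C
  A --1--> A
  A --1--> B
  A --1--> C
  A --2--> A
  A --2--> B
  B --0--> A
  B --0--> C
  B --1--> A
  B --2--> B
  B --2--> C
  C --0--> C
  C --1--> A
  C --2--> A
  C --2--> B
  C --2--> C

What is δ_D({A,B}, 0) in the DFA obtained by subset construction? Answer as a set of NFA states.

{A,C}

δ(A,0) = {A,C}; δ(B,0) = {A,C}.
Union: {A,C}.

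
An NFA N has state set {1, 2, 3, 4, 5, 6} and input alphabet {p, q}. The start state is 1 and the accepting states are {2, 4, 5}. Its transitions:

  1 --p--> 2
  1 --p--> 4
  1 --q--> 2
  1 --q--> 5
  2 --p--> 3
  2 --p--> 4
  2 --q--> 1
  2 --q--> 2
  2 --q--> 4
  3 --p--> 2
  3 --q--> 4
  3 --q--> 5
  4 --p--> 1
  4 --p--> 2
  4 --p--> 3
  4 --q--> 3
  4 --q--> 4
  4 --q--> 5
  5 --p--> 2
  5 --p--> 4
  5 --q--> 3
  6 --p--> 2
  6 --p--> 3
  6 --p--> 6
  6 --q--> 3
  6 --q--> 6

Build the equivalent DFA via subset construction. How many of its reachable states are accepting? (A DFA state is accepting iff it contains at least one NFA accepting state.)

5

Start state of the DFA: {1}.
{1} --p--> {2, 4}  [new]
{1} --q--> {2, 5}  [new]
{2, 4} --p--> {1, 2, 3, 4}  [new]
{2, 4} --q--> {1, 2, 3, 4, 5}  [new]
{2, 5} --p--> {2, 3, 4}  [new]
{2, 5} --q--> {1, 2, 3, 4}  [seen]
{1, 2, 3, 4} --p--> {1, 2, 3, 4}  [seen]
{1, 2, 3, 4} --q--> {1, 2, 3, 4, 5}  [seen]
{1, 2, 3, 4, 5} --p--> {1, 2, 3, 4}  [seen]
{1, 2, 3, 4, 5} --q--> {1, 2, 3, 4, 5}  [seen]
{2, 3, 4} --p--> {1, 2, 3, 4}  [seen]
{2, 3, 4} --q--> {1, 2, 3, 4, 5}  [seen]
Reachable DFA states: {1}, {2, 4}, {2, 5}, {1, 2, 3, 4}, {1, 2, 3, 4, 5}, {2, 3, 4}.
Accepting DFA states (contain an NFA accepting state): {2, 4}, {2, 5}, {1, 2, 3, 4}, {1, 2, 3, 4, 5}, {2, 3, 4}.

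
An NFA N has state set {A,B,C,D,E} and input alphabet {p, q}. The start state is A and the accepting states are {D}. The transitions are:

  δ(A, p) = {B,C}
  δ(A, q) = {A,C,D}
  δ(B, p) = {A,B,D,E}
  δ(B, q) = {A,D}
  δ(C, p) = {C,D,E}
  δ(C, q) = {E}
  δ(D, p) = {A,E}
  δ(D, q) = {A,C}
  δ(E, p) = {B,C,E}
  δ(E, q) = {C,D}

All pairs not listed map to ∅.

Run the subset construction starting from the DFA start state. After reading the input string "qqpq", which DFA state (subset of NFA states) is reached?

Start: {A}.
δ(A,q) = {A,C,D}.
Union: {A,C,D}.
After q: {A,C,D}.
δ(A,q) = {A,C,D}; δ(C,q) = {E}; δ(D,q) = {A,C}.
Union: {A,C,D,E}.
After q: {A,C,D,E}.
δ(A,p) = {B,C}; δ(C,p) = {C,D,E}; δ(D,p) = {A,E}; δ(E,p) = {B,C,E}.
Union: {A,B,C,D,E}.
After p: {A,B,C,D,E}.
δ(A,q) = {A,C,D}; δ(B,q) = {A,D}; δ(C,q) = {E}; δ(D,q) = {A,C}; δ(E,q) = {C,D}.
Union: {A,C,D,E}.
After q: {A,C,D,E}.

{A,C,D,E}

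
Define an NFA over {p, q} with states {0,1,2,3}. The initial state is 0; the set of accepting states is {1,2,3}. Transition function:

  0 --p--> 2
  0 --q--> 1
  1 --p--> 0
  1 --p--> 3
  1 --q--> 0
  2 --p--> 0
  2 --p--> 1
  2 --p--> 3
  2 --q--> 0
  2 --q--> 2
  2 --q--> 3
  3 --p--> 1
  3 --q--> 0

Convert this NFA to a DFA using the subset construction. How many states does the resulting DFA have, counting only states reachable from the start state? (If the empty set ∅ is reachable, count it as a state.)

Start state of the DFA: {0}.
{0} --p--> {2}  [new]
{0} --q--> {1}  [new]
{2} --p--> {0,1,3}  [new]
{2} --q--> {0,2,3}  [new]
{1} --p--> {0,3}  [new]
{1} --q--> {0}  [seen]
{0,1,3} --p--> {0,1,2,3}  [new]
{0,1,3} --q--> {0,1}  [new]
{0,2,3} --p--> {0,1,2,3}  [seen]
{0,2,3} --q--> {0,1,2,3}  [seen]
{0,3} --p--> {1,2}  [new]
{0,3} --q--> {0,1}  [seen]
{0,1,2,3} --p--> {0,1,2,3}  [seen]
{0,1,2,3} --q--> {0,1,2,3}  [seen]
{0,1} --p--> {0,2,3}  [seen]
{0,1} --q--> {0,1}  [seen]
{1,2} --p--> {0,1,3}  [seen]
{1,2} --q--> {0,2,3}  [seen]
Reachable DFA states: {0}, {2}, {1}, {0,1,3}, {0,2,3}, {0,3}, {0,1,2,3}, {0,1}, {1,2}.

9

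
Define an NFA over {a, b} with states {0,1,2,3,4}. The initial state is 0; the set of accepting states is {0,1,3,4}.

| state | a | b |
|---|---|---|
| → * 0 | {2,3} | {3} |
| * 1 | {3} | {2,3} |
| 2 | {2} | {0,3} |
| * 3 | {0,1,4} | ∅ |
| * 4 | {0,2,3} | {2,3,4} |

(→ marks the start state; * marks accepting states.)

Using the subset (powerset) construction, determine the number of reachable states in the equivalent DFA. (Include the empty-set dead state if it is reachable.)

Start state of the DFA: {0}.
{0} --a--> {2,3}  [new]
{0} --b--> {3}  [new]
{2,3} --a--> {0,1,2,4}  [new]
{2,3} --b--> {0,3}  [new]
{3} --a--> {0,1,4}  [new]
{3} --b--> ∅  [new]
{0,1,2,4} --a--> {0,2,3}  [new]
{0,1,2,4} --b--> {0,2,3,4}  [new]
{0,3} --a--> {0,1,2,3,4}  [new]
{0,3} --b--> {3}  [seen]
{0,1,4} --a--> {0,2,3}  [seen]
{0,1,4} --b--> {2,3,4}  [new]
∅ --a--> ∅  [seen]
∅ --b--> ∅  [seen]
{0,2,3} --a--> {0,1,2,3,4}  [seen]
{0,2,3} --b--> {0,3}  [seen]
{0,2,3,4} --a--> {0,1,2,3,4}  [seen]
{0,2,3,4} --b--> {0,2,3,4}  [seen]
{0,1,2,3,4} --a--> {0,1,2,3,4}  [seen]
{0,1,2,3,4} --b--> {0,2,3,4}  [seen]
{2,3,4} --a--> {0,1,2,3,4}  [seen]
{2,3,4} --b--> {0,2,3,4}  [seen]
Reachable DFA states: {0}, {2,3}, {3}, {0,1,2,4}, {0,3}, {0,1,4}, ∅, {0,2,3}, {0,2,3,4}, {0,1,2,3,4}, {2,3,4}.

11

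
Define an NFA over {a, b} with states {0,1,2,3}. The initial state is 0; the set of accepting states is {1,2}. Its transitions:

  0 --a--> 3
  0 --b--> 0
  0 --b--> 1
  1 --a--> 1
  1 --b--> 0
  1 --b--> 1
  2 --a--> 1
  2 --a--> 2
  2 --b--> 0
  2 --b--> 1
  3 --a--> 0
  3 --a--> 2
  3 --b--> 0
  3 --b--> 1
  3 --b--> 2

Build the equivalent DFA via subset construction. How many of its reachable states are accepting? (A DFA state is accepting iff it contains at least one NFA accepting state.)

Start state of the DFA: {0}.
{0} --a--> {3}  [new]
{0} --b--> {0,1}  [new]
{3} --a--> {0,2}  [new]
{3} --b--> {0,1,2}  [new]
{0,1} --a--> {1,3}  [new]
{0,1} --b--> {0,1}  [seen]
{0,2} --a--> {1,2,3}  [new]
{0,2} --b--> {0,1}  [seen]
{0,1,2} --a--> {1,2,3}  [seen]
{0,1,2} --b--> {0,1}  [seen]
{1,3} --a--> {0,1,2}  [seen]
{1,3} --b--> {0,1,2}  [seen]
{1,2,3} --a--> {0,1,2}  [seen]
{1,2,3} --b--> {0,1,2}  [seen]
Reachable DFA states: {0}, {3}, {0,1}, {0,2}, {0,1,2}, {1,3}, {1,2,3}.
Accepting DFA states (contain an NFA accepting state): {0,1}, {0,2}, {0,1,2}, {1,3}, {1,2,3}.

5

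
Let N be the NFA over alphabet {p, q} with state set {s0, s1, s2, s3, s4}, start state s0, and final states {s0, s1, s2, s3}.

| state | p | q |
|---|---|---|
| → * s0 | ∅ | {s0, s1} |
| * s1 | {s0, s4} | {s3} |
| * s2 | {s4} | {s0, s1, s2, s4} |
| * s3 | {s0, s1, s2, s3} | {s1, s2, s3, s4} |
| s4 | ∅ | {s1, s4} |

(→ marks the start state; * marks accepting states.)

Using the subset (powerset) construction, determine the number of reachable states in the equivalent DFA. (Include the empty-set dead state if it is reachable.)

Start state of the DFA: {s0}.
{s0} --p--> ∅  [new]
{s0} --q--> {s0, s1}  [new]
∅ --p--> ∅  [seen]
∅ --q--> ∅  [seen]
{s0, s1} --p--> {s0, s4}  [new]
{s0, s1} --q--> {s0, s1, s3}  [new]
{s0, s4} --p--> ∅  [seen]
{s0, s4} --q--> {s0, s1, s4}  [new]
{s0, s1, s3} --p--> {s0, s1, s2, s3, s4}  [new]
{s0, s1, s3} --q--> {s0, s1, s2, s3, s4}  [seen]
{s0, s1, s4} --p--> {s0, s4}  [seen]
{s0, s1, s4} --q--> {s0, s1, s3, s4}  [new]
{s0, s1, s2, s3, s4} --p--> {s0, s1, s2, s3, s4}  [seen]
{s0, s1, s2, s3, s4} --q--> {s0, s1, s2, s3, s4}  [seen]
{s0, s1, s3, s4} --p--> {s0, s1, s2, s3, s4}  [seen]
{s0, s1, s3, s4} --q--> {s0, s1, s2, s3, s4}  [seen]
Reachable DFA states: {s0}, ∅, {s0, s1}, {s0, s4}, {s0, s1, s3}, {s0, s1, s4}, {s0, s1, s2, s3, s4}, {s0, s1, s3, s4}.

8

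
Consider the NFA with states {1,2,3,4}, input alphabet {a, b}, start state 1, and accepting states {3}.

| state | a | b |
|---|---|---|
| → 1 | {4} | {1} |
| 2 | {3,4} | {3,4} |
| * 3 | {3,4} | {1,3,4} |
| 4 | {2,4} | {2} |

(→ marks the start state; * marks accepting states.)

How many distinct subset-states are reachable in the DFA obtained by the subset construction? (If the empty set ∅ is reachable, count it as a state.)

Start state of the DFA: {1}.
{1} --a--> {4}  [new]
{1} --b--> {1}  [seen]
{4} --a--> {2,4}  [new]
{4} --b--> {2}  [new]
{2,4} --a--> {2,3,4}  [new]
{2,4} --b--> {2,3,4}  [seen]
{2} --a--> {3,4}  [new]
{2} --b--> {3,4}  [seen]
{2,3,4} --a--> {2,3,4}  [seen]
{2,3,4} --b--> {1,2,3,4}  [new]
{3,4} --a--> {2,3,4}  [seen]
{3,4} --b--> {1,2,3,4}  [seen]
{1,2,3,4} --a--> {2,3,4}  [seen]
{1,2,3,4} --b--> {1,2,3,4}  [seen]
Reachable DFA states: {1}, {4}, {2,4}, {2}, {2,3,4}, {3,4}, {1,2,3,4}.

7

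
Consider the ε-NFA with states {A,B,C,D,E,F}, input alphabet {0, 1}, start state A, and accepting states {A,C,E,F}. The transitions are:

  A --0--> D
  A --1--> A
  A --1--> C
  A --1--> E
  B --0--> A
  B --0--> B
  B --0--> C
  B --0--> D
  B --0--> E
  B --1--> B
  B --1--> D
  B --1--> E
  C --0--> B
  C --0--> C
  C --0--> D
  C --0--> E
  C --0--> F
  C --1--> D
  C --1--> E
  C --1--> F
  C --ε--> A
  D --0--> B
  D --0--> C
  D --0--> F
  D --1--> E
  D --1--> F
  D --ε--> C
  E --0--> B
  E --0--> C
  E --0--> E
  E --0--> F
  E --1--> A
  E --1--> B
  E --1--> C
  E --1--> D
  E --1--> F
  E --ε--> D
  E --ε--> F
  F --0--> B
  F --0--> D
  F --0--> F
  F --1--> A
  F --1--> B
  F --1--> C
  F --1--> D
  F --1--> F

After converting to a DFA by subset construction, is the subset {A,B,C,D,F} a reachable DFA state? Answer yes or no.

no

Start state of the DFA: {A} (ε-closure of the NFA start).
{A} --0--> {A,C,D}  [new]
{A} --1--> {A,C,D,E,F}  [new]
{A,C,D} --0--> {A,B,C,D,E,F}  [new]
{A,C,D} --1--> {A,C,D,E,F}  [seen]
{A,C,D,E,F} --0--> {A,B,C,D,E,F}  [seen]
{A,C,D,E,F} --1--> {A,B,C,D,E,F}  [seen]
{A,B,C,D,E,F} --0--> {A,B,C,D,E,F}  [seen]
{A,B,C,D,E,F} --1--> {A,B,C,D,E,F}  [seen]
Reachable DFA states: {A}, {A,C,D}, {A,C,D,E,F}, {A,B,C,D,E,F}.
{A,B,C,D,F} is not among them.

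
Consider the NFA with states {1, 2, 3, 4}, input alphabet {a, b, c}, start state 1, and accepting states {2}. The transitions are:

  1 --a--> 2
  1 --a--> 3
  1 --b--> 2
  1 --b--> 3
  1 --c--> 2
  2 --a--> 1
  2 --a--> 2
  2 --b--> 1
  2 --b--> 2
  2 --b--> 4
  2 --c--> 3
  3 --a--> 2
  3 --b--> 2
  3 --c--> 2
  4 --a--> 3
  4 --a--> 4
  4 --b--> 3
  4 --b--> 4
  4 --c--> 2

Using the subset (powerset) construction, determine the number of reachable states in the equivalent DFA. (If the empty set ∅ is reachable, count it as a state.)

Start state of the DFA: {1}.
{1} --a--> {2, 3}  [new]
{1} --b--> {2, 3}  [seen]
{1} --c--> {2}  [new]
{2, 3} --a--> {1, 2}  [new]
{2, 3} --b--> {1, 2, 4}  [new]
{2, 3} --c--> {2, 3}  [seen]
{2} --a--> {1, 2}  [seen]
{2} --b--> {1, 2, 4}  [seen]
{2} --c--> {3}  [new]
{1, 2} --a--> {1, 2, 3}  [new]
{1, 2} --b--> {1, 2, 3, 4}  [new]
{1, 2} --c--> {2, 3}  [seen]
{1, 2, 4} --a--> {1, 2, 3, 4}  [seen]
{1, 2, 4} --b--> {1, 2, 3, 4}  [seen]
{1, 2, 4} --c--> {2, 3}  [seen]
{3} --a--> {2}  [seen]
{3} --b--> {2}  [seen]
{3} --c--> {2}  [seen]
{1, 2, 3} --a--> {1, 2, 3}  [seen]
{1, 2, 3} --b--> {1, 2, 3, 4}  [seen]
{1, 2, 3} --c--> {2, 3}  [seen]
{1, 2, 3, 4} --a--> {1, 2, 3, 4}  [seen]
{1, 2, 3, 4} --b--> {1, 2, 3, 4}  [seen]
{1, 2, 3, 4} --c--> {2, 3}  [seen]
Reachable DFA states: {1}, {2, 3}, {2}, {1, 2}, {1, 2, 4}, {3}, {1, 2, 3}, {1, 2, 3, 4}.

8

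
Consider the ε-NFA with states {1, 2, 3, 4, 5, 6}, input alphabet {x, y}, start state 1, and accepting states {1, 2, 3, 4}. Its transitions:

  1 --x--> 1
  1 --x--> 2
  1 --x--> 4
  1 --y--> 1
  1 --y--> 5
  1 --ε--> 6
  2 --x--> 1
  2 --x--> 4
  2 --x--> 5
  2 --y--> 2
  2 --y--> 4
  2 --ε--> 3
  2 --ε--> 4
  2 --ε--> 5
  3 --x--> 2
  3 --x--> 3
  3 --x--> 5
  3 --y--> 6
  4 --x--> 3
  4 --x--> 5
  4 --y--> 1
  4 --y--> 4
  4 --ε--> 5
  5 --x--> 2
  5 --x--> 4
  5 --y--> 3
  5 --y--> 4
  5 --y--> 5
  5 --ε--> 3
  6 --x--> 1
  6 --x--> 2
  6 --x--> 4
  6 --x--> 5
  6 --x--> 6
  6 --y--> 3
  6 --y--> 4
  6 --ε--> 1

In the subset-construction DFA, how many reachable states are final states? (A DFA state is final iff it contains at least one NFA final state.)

Start state of the DFA: {1, 6} (ε-closure of the NFA start).
{1, 6} --x--> {1, 2, 3, 4, 5, 6}  [new]
{1, 6} --y--> {1, 3, 4, 5, 6}  [new]
{1, 2, 3, 4, 5, 6} --x--> {1, 2, 3, 4, 5, 6}  [seen]
{1, 2, 3, 4, 5, 6} --y--> {1, 2, 3, 4, 5, 6}  [seen]
{1, 3, 4, 5, 6} --x--> {1, 2, 3, 4, 5, 6}  [seen]
{1, 3, 4, 5, 6} --y--> {1, 3, 4, 5, 6}  [seen]
Reachable DFA states: {1, 6}, {1, 2, 3, 4, 5, 6}, {1, 3, 4, 5, 6}.
Accepting DFA states (contain an NFA accepting state): {1, 6}, {1, 2, 3, 4, 5, 6}, {1, 3, 4, 5, 6}.

3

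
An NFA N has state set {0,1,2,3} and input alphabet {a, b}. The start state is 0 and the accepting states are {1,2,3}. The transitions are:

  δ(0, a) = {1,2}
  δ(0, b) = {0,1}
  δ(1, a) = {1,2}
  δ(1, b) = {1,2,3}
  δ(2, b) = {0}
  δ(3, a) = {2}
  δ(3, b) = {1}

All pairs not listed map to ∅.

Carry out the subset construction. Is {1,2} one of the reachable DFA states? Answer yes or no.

yes

Start state of the DFA: {0}.
{0} --a--> {1,2}  [new]
{0} --b--> {0,1}  [new]
{1,2} --a--> {1,2}  [seen]
{1,2} --b--> {0,1,2,3}  [new]
{0,1} --a--> {1,2}  [seen]
{0,1} --b--> {0,1,2,3}  [seen]
{0,1,2,3} --a--> {1,2}  [seen]
{0,1,2,3} --b--> {0,1,2,3}  [seen]
Reachable DFA states: {0}, {1,2}, {0,1}, {0,1,2,3}.
{1,2} is among them.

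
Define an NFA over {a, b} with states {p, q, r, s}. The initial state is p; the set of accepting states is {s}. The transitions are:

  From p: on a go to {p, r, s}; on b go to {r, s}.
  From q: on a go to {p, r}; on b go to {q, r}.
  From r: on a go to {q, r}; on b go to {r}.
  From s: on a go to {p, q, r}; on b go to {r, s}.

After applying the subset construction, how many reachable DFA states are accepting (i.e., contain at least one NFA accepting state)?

Start state of the DFA: {p}.
{p} --a--> {p, r, s}  [new]
{p} --b--> {r, s}  [new]
{p, r, s} --a--> {p, q, r, s}  [new]
{p, r, s} --b--> {r, s}  [seen]
{r, s} --a--> {p, q, r}  [new]
{r, s} --b--> {r, s}  [seen]
{p, q, r, s} --a--> {p, q, r, s}  [seen]
{p, q, r, s} --b--> {q, r, s}  [new]
{p, q, r} --a--> {p, q, r, s}  [seen]
{p, q, r} --b--> {q, r, s}  [seen]
{q, r, s} --a--> {p, q, r}  [seen]
{q, r, s} --b--> {q, r, s}  [seen]
Reachable DFA states: {p}, {p, r, s}, {r, s}, {p, q, r, s}, {p, q, r}, {q, r, s}.
Accepting DFA states (contain an NFA accepting state): {p, r, s}, {r, s}, {p, q, r, s}, {q, r, s}.

4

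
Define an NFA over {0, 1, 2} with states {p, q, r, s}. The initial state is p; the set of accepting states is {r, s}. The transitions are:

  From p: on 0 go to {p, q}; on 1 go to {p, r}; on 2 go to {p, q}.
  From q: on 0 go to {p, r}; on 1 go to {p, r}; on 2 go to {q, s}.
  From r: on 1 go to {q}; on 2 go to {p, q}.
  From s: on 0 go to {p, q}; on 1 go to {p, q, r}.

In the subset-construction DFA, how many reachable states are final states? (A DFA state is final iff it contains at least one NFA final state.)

Start state of the DFA: {p}.
{p} --0--> {p, q}  [new]
{p} --1--> {p, r}  [new]
{p} --2--> {p, q}  [seen]
{p, q} --0--> {p, q, r}  [new]
{p, q} --1--> {p, r}  [seen]
{p, q} --2--> {p, q, s}  [new]
{p, r} --0--> {p, q}  [seen]
{p, r} --1--> {p, q, r}  [seen]
{p, r} --2--> {p, q}  [seen]
{p, q, r} --0--> {p, q, r}  [seen]
{p, q, r} --1--> {p, q, r}  [seen]
{p, q, r} --2--> {p, q, s}  [seen]
{p, q, s} --0--> {p, q, r}  [seen]
{p, q, s} --1--> {p, q, r}  [seen]
{p, q, s} --2--> {p, q, s}  [seen]
Reachable DFA states: {p}, {p, q}, {p, r}, {p, q, r}, {p, q, s}.
Accepting DFA states (contain an NFA accepting state): {p, r}, {p, q, r}, {p, q, s}.

3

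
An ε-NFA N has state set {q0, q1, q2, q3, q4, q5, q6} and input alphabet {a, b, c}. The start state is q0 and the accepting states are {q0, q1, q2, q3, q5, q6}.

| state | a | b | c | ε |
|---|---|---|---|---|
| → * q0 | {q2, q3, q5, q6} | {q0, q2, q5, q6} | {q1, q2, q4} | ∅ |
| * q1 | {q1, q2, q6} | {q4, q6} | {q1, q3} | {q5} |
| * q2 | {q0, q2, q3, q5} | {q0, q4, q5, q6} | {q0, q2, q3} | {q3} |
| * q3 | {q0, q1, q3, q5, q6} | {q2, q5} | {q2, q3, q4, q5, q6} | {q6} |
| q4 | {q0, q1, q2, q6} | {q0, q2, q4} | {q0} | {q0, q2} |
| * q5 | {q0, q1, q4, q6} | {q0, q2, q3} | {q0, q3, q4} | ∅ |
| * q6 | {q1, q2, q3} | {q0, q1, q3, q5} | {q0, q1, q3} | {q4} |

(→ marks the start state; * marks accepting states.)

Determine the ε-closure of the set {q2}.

Begin with {q2}.
q2 →ε {q3}; add q3.
q3 →ε {q6}; add q6.
q6 →ε {q4}; add q4.
q4 →ε {q0, q2}; add q0.
ε-closure = {q0, q2, q3, q4, q6}.

{q0, q2, q3, q4, q6}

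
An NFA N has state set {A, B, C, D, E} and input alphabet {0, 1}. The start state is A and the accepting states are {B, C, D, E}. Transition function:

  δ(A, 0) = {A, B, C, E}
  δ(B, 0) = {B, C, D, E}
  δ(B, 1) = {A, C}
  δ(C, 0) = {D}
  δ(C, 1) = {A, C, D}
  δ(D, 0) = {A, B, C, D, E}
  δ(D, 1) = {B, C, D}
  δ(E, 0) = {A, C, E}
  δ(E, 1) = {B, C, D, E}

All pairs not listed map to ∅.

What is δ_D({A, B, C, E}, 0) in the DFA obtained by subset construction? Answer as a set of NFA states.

δ(A,0) = {A, B, C, E}; δ(B,0) = {B, C, D, E}; δ(C,0) = {D}; δ(E,0) = {A, C, E}.
Union: {A, B, C, D, E}.

{A, B, C, D, E}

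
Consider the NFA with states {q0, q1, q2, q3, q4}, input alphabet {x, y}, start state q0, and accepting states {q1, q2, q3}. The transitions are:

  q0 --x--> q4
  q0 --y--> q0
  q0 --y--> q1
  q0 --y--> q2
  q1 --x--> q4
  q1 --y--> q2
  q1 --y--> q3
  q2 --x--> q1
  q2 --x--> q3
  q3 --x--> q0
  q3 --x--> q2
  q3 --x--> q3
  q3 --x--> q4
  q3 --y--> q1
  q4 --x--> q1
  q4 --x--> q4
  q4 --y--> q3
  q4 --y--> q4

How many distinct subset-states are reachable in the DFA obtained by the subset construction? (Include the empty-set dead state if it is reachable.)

Start state of the DFA: {q0}.
{q0} --x--> {q4}  [new]
{q0} --y--> {q0, q1, q2}  [new]
{q4} --x--> {q1, q4}  [new]
{q4} --y--> {q3, q4}  [new]
{q0, q1, q2} --x--> {q1, q3, q4}  [new]
{q0, q1, q2} --y--> {q0, q1, q2, q3}  [new]
{q1, q4} --x--> {q1, q4}  [seen]
{q1, q4} --y--> {q2, q3, q4}  [new]
{q3, q4} --x--> {q0, q1, q2, q3, q4}  [new]
{q3, q4} --y--> {q1, q3, q4}  [seen]
{q1, q3, q4} --x--> {q0, q1, q2, q3, q4}  [seen]
{q1, q3, q4} --y--> {q1, q2, q3, q4}  [new]
{q0, q1, q2, q3} --x--> {q0, q1, q2, q3, q4}  [seen]
{q0, q1, q2, q3} --y--> {q0, q1, q2, q3}  [seen]
{q2, q3, q4} --x--> {q0, q1, q2, q3, q4}  [seen]
{q2, q3, q4} --y--> {q1, q3, q4}  [seen]
{q0, q1, q2, q3, q4} --x--> {q0, q1, q2, q3, q4}  [seen]
{q0, q1, q2, q3, q4} --y--> {q0, q1, q2, q3, q4}  [seen]
{q1, q2, q3, q4} --x--> {q0, q1, q2, q3, q4}  [seen]
{q1, q2, q3, q4} --y--> {q1, q2, q3, q4}  [seen]
Reachable DFA states: {q0}, {q4}, {q0, q1, q2}, {q1, q4}, {q3, q4}, {q1, q3, q4}, {q0, q1, q2, q3}, {q2, q3, q4}, {q0, q1, q2, q3, q4}, {q1, q2, q3, q4}.

10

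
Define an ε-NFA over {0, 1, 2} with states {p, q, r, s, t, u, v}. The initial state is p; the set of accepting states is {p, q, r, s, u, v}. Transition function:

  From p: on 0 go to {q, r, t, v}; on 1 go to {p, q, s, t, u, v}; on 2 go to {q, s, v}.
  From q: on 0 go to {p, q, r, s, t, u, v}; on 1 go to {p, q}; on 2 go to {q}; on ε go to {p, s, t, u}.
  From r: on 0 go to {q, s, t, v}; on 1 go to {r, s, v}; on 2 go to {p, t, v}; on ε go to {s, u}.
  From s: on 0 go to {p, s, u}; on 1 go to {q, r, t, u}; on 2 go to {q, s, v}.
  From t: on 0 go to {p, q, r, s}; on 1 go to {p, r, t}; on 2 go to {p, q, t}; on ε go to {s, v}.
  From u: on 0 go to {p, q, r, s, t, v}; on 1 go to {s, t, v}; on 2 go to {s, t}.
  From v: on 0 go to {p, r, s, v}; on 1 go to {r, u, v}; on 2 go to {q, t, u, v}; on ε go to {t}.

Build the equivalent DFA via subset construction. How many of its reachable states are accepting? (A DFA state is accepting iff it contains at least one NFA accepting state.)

3

Start state of the DFA: {p} (ε-closure of the NFA start).
{p} --0--> {p, q, r, s, t, u, v}  [new]
{p} --1--> {p, q, s, t, u, v}  [new]
{p} --2--> {p, q, s, t, u, v}  [seen]
{p, q, r, s, t, u, v} --0--> {p, q, r, s, t, u, v}  [seen]
{p, q, r, s, t, u, v} --1--> {p, q, r, s, t, u, v}  [seen]
{p, q, r, s, t, u, v} --2--> {p, q, s, t, u, v}  [seen]
{p, q, s, t, u, v} --0--> {p, q, r, s, t, u, v}  [seen]
{p, q, s, t, u, v} --1--> {p, q, r, s, t, u, v}  [seen]
{p, q, s, t, u, v} --2--> {p, q, s, t, u, v}  [seen]
Reachable DFA states: {p}, {p, q, r, s, t, u, v}, {p, q, s, t, u, v}.
Accepting DFA states (contain an NFA accepting state): {p}, {p, q, r, s, t, u, v}, {p, q, s, t, u, v}.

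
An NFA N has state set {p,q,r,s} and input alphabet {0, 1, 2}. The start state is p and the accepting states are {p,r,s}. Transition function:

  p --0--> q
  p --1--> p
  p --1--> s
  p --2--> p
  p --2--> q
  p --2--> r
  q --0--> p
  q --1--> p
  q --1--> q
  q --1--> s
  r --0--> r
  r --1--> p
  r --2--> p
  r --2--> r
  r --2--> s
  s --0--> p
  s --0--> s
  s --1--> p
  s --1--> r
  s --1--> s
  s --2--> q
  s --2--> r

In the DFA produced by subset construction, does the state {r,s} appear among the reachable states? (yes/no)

no

Start state of the DFA: {p}.
{p} --0--> {q}  [new]
{p} --1--> {p,s}  [new]
{p} --2--> {p,q,r}  [new]
{q} --0--> {p}  [seen]
{q} --1--> {p,q,s}  [new]
{q} --2--> ∅  [new]
{p,s} --0--> {p,q,s}  [seen]
{p,s} --1--> {p,r,s}  [new]
{p,s} --2--> {p,q,r}  [seen]
{p,q,r} --0--> {p,q,r}  [seen]
{p,q,r} --1--> {p,q,s}  [seen]
{p,q,r} --2--> {p,q,r,s}  [new]
{p,q,s} --0--> {p,q,s}  [seen]
{p,q,s} --1--> {p,q,r,s}  [seen]
{p,q,s} --2--> {p,q,r}  [seen]
∅ --0--> ∅  [seen]
∅ --1--> ∅  [seen]
∅ --2--> ∅  [seen]
{p,r,s} --0--> {p,q,r,s}  [seen]
{p,r,s} --1--> {p,r,s}  [seen]
{p,r,s} --2--> {p,q,r,s}  [seen]
{p,q,r,s} --0--> {p,q,r,s}  [seen]
{p,q,r,s} --1--> {p,q,r,s}  [seen]
{p,q,r,s} --2--> {p,q,r,s}  [seen]
Reachable DFA states: {p}, {q}, {p,s}, {p,q,r}, {p,q,s}, ∅, {p,r,s}, {p,q,r,s}.
{r,s} is not among them.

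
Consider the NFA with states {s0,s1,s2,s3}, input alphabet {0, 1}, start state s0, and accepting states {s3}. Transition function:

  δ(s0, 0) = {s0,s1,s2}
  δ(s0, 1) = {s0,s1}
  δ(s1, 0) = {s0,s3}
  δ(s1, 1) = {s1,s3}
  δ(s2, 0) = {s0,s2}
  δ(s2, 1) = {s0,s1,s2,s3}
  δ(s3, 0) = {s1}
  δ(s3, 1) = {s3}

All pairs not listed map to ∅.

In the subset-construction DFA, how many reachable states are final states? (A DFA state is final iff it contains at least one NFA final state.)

Start state of the DFA: {s0}.
{s0} --0--> {s0,s1,s2}  [new]
{s0} --1--> {s0,s1}  [new]
{s0,s1,s2} --0--> {s0,s1,s2,s3}  [new]
{s0,s1,s2} --1--> {s0,s1,s2,s3}  [seen]
{s0,s1} --0--> {s0,s1,s2,s3}  [seen]
{s0,s1} --1--> {s0,s1,s3}  [new]
{s0,s1,s2,s3} --0--> {s0,s1,s2,s3}  [seen]
{s0,s1,s2,s3} --1--> {s0,s1,s2,s3}  [seen]
{s0,s1,s3} --0--> {s0,s1,s2,s3}  [seen]
{s0,s1,s3} --1--> {s0,s1,s3}  [seen]
Reachable DFA states: {s0}, {s0,s1,s2}, {s0,s1}, {s0,s1,s2,s3}, {s0,s1,s3}.
Accepting DFA states (contain an NFA accepting state): {s0,s1,s2,s3}, {s0,s1,s3}.

2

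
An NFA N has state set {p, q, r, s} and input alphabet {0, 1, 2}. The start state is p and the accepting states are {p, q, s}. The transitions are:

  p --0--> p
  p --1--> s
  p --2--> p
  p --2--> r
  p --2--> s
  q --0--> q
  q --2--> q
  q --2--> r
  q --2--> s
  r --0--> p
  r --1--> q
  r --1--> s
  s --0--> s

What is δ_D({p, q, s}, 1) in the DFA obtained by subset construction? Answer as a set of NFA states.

{s}

δ(p,1) = {s}; δ(q,1) = ∅; δ(s,1) = ∅.
Union: {s}.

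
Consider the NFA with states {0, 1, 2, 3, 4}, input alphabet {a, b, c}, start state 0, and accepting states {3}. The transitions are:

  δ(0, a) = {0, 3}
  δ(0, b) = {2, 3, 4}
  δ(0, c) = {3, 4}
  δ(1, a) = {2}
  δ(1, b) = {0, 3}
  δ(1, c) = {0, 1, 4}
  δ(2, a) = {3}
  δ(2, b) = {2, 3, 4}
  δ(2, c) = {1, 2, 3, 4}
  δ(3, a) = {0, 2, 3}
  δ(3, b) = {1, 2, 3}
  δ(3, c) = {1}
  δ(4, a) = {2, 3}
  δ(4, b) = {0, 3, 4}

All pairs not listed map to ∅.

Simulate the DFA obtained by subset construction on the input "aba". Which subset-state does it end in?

Start: {0}.
δ(0,a) = {0, 3}.
Union: {0, 3}.
After a: {0, 3}.
δ(0,b) = {2, 3, 4}; δ(3,b) = {1, 2, 3}.
Union: {1, 2, 3, 4}.
After b: {1, 2, 3, 4}.
δ(1,a) = {2}; δ(2,a) = {3}; δ(3,a) = {0, 2, 3}; δ(4,a) = {2, 3}.
Union: {0, 2, 3}.
After a: {0, 2, 3}.

{0, 2, 3}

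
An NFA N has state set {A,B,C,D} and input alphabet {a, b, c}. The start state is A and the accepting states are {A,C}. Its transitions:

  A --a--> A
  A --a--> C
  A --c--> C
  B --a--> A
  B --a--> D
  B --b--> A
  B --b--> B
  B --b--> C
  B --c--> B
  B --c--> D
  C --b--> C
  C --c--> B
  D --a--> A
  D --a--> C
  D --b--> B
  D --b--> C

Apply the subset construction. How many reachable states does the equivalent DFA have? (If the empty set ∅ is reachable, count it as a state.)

11

Start state of the DFA: {A}.
{A} --a--> {A,C}  [new]
{A} --b--> ∅  [new]
{A} --c--> {C}  [new]
{A,C} --a--> {A,C}  [seen]
{A,C} --b--> {C}  [seen]
{A,C} --c--> {B,C}  [new]
∅ --a--> ∅  [seen]
∅ --b--> ∅  [seen]
∅ --c--> ∅  [seen]
{C} --a--> ∅  [seen]
{C} --b--> {C}  [seen]
{C} --c--> {B}  [new]
{B,C} --a--> {A,D}  [new]
{B,C} --b--> {A,B,C}  [new]
{B,C} --c--> {B,D}  [new]
{B} --a--> {A,D}  [seen]
{B} --b--> {A,B,C}  [seen]
{B} --c--> {B,D}  [seen]
{A,D} --a--> {A,C}  [seen]
{A,D} --b--> {B,C}  [seen]
{A,D} --c--> {C}  [seen]
{A,B,C} --a--> {A,C,D}  [new]
{A,B,C} --b--> {A,B,C}  [seen]
{A,B,C} --c--> {B,C,D}  [new]
{B,D} --a--> {A,C,D}  [seen]
{B,D} --b--> {A,B,C}  [seen]
{B,D} --c--> {B,D}  [seen]
{A,C,D} --a--> {A,C}  [seen]
{A,C,D} --b--> {B,C}  [seen]
{A,C,D} --c--> {B,C}  [seen]
{B,C,D} --a--> {A,C,D}  [seen]
{B,C,D} --b--> {A,B,C}  [seen]
{B,C,D} --c--> {B,D}  [seen]
Reachable DFA states: {A}, {A,C}, ∅, {C}, {B,C}, {B}, {A,D}, {A,B,C}, {B,D}, {A,C,D}, {B,C,D}.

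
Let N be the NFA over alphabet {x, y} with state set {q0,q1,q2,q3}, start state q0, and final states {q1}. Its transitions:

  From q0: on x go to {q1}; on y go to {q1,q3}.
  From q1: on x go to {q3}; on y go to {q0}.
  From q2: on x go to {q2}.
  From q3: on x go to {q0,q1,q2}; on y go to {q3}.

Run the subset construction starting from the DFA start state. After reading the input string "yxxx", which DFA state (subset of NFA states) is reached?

Start: {q0}.
δ(q0,y) = {q1,q3}.
Union: {q1,q3}.
After y: {q1,q3}.
δ(q1,x) = {q3}; δ(q3,x) = {q0,q1,q2}.
Union: {q0,q1,q2,q3}.
After x: {q0,q1,q2,q3}.
δ(q0,x) = {q1}; δ(q1,x) = {q3}; δ(q2,x) = {q2}; δ(q3,x) = {q0,q1,q2}.
Union: {q0,q1,q2,q3}.
After x: {q0,q1,q2,q3}.
δ(q0,x) = {q1}; δ(q1,x) = {q3}; δ(q2,x) = {q2}; δ(q3,x) = {q0,q1,q2}.
Union: {q0,q1,q2,q3}.
After x: {q0,q1,q2,q3}.

{q0,q1,q2,q3}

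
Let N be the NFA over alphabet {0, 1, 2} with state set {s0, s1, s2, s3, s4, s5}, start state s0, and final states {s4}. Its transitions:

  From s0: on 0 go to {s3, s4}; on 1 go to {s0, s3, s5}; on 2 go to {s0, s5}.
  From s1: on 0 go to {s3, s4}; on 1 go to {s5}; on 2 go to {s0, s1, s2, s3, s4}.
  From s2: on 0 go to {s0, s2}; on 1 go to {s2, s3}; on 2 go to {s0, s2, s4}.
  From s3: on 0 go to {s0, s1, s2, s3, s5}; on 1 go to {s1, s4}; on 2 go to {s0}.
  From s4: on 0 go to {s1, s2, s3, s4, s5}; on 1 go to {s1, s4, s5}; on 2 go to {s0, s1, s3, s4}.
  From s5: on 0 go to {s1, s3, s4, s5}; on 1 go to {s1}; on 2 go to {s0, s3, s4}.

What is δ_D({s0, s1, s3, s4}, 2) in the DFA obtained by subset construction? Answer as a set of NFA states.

{s0, s1, s2, s3, s4, s5}

δ(s0,2) = {s0, s5}; δ(s1,2) = {s0, s1, s2, s3, s4}; δ(s3,2) = {s0}; δ(s4,2) = {s0, s1, s3, s4}.
Union: {s0, s1, s2, s3, s4, s5}.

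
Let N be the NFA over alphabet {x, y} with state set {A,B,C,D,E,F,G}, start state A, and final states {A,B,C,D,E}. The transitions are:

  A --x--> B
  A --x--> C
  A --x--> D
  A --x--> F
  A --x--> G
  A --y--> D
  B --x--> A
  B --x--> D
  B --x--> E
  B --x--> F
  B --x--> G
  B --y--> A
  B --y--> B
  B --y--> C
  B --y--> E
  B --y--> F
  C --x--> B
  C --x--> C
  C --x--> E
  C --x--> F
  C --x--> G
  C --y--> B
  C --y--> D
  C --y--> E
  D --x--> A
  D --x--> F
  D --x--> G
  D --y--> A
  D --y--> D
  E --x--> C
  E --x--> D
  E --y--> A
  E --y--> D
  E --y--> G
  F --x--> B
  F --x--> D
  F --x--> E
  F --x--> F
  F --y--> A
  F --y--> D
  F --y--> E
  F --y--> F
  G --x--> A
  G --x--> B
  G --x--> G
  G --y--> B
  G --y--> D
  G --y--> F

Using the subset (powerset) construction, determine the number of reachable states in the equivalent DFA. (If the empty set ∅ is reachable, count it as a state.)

9

Start state of the DFA: {A}.
{A} --x--> {B,C,D,F,G}  [new]
{A} --y--> {D}  [new]
{B,C,D,F,G} --x--> {A,B,C,D,E,F,G}  [new]
{B,C,D,F,G} --y--> {A,B,C,D,E,F}  [new]
{D} --x--> {A,F,G}  [new]
{D} --y--> {A,D}  [new]
{A,B,C,D,E,F,G} --x--> {A,B,C,D,E,F,G}  [seen]
{A,B,C,D,E,F,G} --y--> {A,B,C,D,E,F,G}  [seen]
{A,B,C,D,E,F} --x--> {A,B,C,D,E,F,G}  [seen]
{A,B,C,D,E,F} --y--> {A,B,C,D,E,F,G}  [seen]
{A,F,G} --x--> {A,B,C,D,E,F,G}  [seen]
{A,F,G} --y--> {A,B,D,E,F}  [new]
{A,D} --x--> {A,B,C,D,F,G}  [new]
{A,D} --y--> {A,D}  [seen]
{A,B,D,E,F} --x--> {A,B,C,D,E,F,G}  [seen]
{A,B,D,E,F} --y--> {A,B,C,D,E,F,G}  [seen]
{A,B,C,D,F,G} --x--> {A,B,C,D,E,F,G}  [seen]
{A,B,C,D,F,G} --y--> {A,B,C,D,E,F}  [seen]
Reachable DFA states: {A}, {B,C,D,F,G}, {D}, {A,B,C,D,E,F,G}, {A,B,C,D,E,F}, {A,F,G}, {A,D}, {A,B,D,E,F}, {A,B,C,D,F,G}.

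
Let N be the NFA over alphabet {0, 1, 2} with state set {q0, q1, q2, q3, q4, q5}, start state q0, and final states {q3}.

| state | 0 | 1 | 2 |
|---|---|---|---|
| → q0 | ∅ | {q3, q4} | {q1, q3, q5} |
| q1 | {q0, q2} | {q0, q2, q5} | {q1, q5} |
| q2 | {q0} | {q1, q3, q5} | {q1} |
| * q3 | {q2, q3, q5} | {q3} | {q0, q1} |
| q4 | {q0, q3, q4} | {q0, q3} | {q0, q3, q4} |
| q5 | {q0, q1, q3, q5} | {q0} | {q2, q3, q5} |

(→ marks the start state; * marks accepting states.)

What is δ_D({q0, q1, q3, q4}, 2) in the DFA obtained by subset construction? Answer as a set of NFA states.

{q0, q1, q3, q4, q5}

δ(q0,2) = {q1, q3, q5}; δ(q1,2) = {q1, q5}; δ(q3,2) = {q0, q1}; δ(q4,2) = {q0, q3, q4}.
Union: {q0, q1, q3, q4, q5}.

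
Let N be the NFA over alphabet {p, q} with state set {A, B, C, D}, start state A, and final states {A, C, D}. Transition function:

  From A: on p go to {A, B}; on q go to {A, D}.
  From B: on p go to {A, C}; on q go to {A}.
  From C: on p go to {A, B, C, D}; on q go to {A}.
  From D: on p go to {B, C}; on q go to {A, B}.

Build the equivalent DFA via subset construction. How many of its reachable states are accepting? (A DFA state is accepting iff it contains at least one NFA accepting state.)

6

Start state of the DFA: {A}.
{A} --p--> {A, B}  [new]
{A} --q--> {A, D}  [new]
{A, B} --p--> {A, B, C}  [new]
{A, B} --q--> {A, D}  [seen]
{A, D} --p--> {A, B, C}  [seen]
{A, D} --q--> {A, B, D}  [new]
{A, B, C} --p--> {A, B, C, D}  [new]
{A, B, C} --q--> {A, D}  [seen]
{A, B, D} --p--> {A, B, C}  [seen]
{A, B, D} --q--> {A, B, D}  [seen]
{A, B, C, D} --p--> {A, B, C, D}  [seen]
{A, B, C, D} --q--> {A, B, D}  [seen]
Reachable DFA states: {A}, {A, B}, {A, D}, {A, B, C}, {A, B, D}, {A, B, C, D}.
Accepting DFA states (contain an NFA accepting state): {A}, {A, B}, {A, D}, {A, B, C}, {A, B, D}, {A, B, C, D}.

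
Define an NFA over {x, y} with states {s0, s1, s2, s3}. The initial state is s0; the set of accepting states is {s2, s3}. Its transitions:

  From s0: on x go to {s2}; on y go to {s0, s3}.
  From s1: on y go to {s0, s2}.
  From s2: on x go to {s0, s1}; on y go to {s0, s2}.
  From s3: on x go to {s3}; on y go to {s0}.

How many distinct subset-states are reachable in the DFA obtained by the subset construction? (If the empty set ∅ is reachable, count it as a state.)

Start state of the DFA: {s0}.
{s0} --x--> {s2}  [new]
{s0} --y--> {s0, s3}  [new]
{s2} --x--> {s0, s1}  [new]
{s2} --y--> {s0, s2}  [new]
{s0, s3} --x--> {s2, s3}  [new]
{s0, s3} --y--> {s0, s3}  [seen]
{s0, s1} --x--> {s2}  [seen]
{s0, s1} --y--> {s0, s2, s3}  [new]
{s0, s2} --x--> {s0, s1, s2}  [new]
{s0, s2} --y--> {s0, s2, s3}  [seen]
{s2, s3} --x--> {s0, s1, s3}  [new]
{s2, s3} --y--> {s0, s2}  [seen]
{s0, s2, s3} --x--> {s0, s1, s2, s3}  [new]
{s0, s2, s3} --y--> {s0, s2, s3}  [seen]
{s0, s1, s2} --x--> {s0, s1, s2}  [seen]
{s0, s1, s2} --y--> {s0, s2, s3}  [seen]
{s0, s1, s3} --x--> {s2, s3}  [seen]
{s0, s1, s3} --y--> {s0, s2, s3}  [seen]
{s0, s1, s2, s3} --x--> {s0, s1, s2, s3}  [seen]
{s0, s1, s2, s3} --y--> {s0, s2, s3}  [seen]
Reachable DFA states: {s0}, {s2}, {s0, s3}, {s0, s1}, {s0, s2}, {s2, s3}, {s0, s2, s3}, {s0, s1, s2}, {s0, s1, s3}, {s0, s1, s2, s3}.

10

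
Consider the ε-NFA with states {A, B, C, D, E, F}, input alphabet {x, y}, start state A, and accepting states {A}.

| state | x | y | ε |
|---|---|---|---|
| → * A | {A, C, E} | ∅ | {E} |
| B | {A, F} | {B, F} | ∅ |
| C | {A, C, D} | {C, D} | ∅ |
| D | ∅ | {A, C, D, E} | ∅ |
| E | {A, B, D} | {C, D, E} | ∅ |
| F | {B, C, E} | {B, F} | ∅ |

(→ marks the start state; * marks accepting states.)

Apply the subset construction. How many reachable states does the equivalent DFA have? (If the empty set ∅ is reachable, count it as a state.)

Start state of the DFA: {A, E} (ε-closure of the NFA start).
{A, E} --x--> {A, B, C, D, E}  [new]
{A, E} --y--> {C, D, E}  [new]
{A, B, C, D, E} --x--> {A, B, C, D, E, F}  [new]
{A, B, C, D, E} --y--> {A, B, C, D, E, F}  [seen]
{C, D, E} --x--> {A, B, C, D, E}  [seen]
{C, D, E} --y--> {A, C, D, E}  [new]
{A, B, C, D, E, F} --x--> {A, B, C, D, E, F}  [seen]
{A, B, C, D, E, F} --y--> {A, B, C, D, E, F}  [seen]
{A, C, D, E} --x--> {A, B, C, D, E}  [seen]
{A, C, D, E} --y--> {A, C, D, E}  [seen]
Reachable DFA states: {A, E}, {A, B, C, D, E}, {C, D, E}, {A, B, C, D, E, F}, {A, C, D, E}.

5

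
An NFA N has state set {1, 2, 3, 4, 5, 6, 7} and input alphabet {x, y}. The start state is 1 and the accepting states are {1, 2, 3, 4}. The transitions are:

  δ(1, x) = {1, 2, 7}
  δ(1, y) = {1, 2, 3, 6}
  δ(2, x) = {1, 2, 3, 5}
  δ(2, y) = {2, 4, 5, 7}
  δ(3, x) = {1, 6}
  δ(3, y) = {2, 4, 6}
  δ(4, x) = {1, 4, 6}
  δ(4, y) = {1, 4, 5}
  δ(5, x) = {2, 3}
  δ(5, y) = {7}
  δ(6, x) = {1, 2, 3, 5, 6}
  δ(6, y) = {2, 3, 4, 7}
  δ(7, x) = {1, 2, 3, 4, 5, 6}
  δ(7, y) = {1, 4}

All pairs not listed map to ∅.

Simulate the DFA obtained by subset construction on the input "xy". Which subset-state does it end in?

{1, 2, 3, 4, 5, 6, 7}

Start: {1}.
δ(1,x) = {1, 2, 7}.
Union: {1, 2, 7}.
After x: {1, 2, 7}.
δ(1,y) = {1, 2, 3, 6}; δ(2,y) = {2, 4, 5, 7}; δ(7,y) = {1, 4}.
Union: {1, 2, 3, 4, 5, 6, 7}.
After y: {1, 2, 3, 4, 5, 6, 7}.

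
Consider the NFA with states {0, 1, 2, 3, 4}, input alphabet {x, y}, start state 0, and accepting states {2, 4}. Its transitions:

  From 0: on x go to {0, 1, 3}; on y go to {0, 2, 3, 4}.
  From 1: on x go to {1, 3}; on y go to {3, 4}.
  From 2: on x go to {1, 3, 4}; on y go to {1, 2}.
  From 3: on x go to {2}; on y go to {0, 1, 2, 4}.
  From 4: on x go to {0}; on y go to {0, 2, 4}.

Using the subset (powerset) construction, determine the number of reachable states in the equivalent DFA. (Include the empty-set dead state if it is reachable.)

Start state of the DFA: {0}.
{0} --x--> {0, 1, 3}  [new]
{0} --y--> {0, 2, 3, 4}  [new]
{0, 1, 3} --x--> {0, 1, 2, 3}  [new]
{0, 1, 3} --y--> {0, 1, 2, 3, 4}  [new]
{0, 2, 3, 4} --x--> {0, 1, 2, 3, 4}  [seen]
{0, 2, 3, 4} --y--> {0, 1, 2, 3, 4}  [seen]
{0, 1, 2, 3} --x--> {0, 1, 2, 3, 4}  [seen]
{0, 1, 2, 3} --y--> {0, 1, 2, 3, 4}  [seen]
{0, 1, 2, 3, 4} --x--> {0, 1, 2, 3, 4}  [seen]
{0, 1, 2, 3, 4} --y--> {0, 1, 2, 3, 4}  [seen]
Reachable DFA states: {0}, {0, 1, 3}, {0, 2, 3, 4}, {0, 1, 2, 3}, {0, 1, 2, 3, 4}.

5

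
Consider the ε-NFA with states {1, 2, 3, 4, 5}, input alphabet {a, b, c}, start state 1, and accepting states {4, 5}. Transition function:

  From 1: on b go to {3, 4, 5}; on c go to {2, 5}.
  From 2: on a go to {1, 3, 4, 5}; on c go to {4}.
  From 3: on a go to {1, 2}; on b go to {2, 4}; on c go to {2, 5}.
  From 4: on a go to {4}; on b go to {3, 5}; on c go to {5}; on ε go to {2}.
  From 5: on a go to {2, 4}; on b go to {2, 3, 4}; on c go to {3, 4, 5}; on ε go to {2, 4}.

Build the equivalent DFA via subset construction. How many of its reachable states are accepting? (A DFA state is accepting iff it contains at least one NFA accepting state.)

Start state of the DFA: {1} (ε-closure of the NFA start).
{1} --a--> ∅  [new]
{1} --b--> {2, 3, 4, 5}  [new]
{1} --c--> {2, 4, 5}  [new]
∅ --a--> ∅  [seen]
∅ --b--> ∅  [seen]
∅ --c--> ∅  [seen]
{2, 3, 4, 5} --a--> {1, 2, 3, 4, 5}  [new]
{2, 3, 4, 5} --b--> {2, 3, 4, 5}  [seen]
{2, 3, 4, 5} --c--> {2, 3, 4, 5}  [seen]
{2, 4, 5} --a--> {1, 2, 3, 4, 5}  [seen]
{2, 4, 5} --b--> {2, 3, 4, 5}  [seen]
{2, 4, 5} --c--> {2, 3, 4, 5}  [seen]
{1, 2, 3, 4, 5} --a--> {1, 2, 3, 4, 5}  [seen]
{1, 2, 3, 4, 5} --b--> {2, 3, 4, 5}  [seen]
{1, 2, 3, 4, 5} --c--> {2, 3, 4, 5}  [seen]
Reachable DFA states: {1}, ∅, {2, 3, 4, 5}, {2, 4, 5}, {1, 2, 3, 4, 5}.
Accepting DFA states (contain an NFA accepting state): {2, 3, 4, 5}, {2, 4, 5}, {1, 2, 3, 4, 5}.

3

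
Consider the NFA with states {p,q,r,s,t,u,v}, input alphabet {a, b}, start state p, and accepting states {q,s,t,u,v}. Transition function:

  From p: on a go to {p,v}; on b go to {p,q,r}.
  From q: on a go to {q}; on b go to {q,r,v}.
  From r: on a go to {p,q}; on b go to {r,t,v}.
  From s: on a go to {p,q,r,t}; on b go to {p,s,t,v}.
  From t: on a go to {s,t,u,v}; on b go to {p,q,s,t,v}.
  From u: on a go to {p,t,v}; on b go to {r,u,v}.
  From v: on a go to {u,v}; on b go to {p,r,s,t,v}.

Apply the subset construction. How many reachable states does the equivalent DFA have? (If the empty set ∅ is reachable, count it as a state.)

Start state of the DFA: {p}.
{p} --a--> {p,v}  [new]
{p} --b--> {p,q,r}  [new]
{p,v} --a--> {p,u,v}  [new]
{p,v} --b--> {p,q,r,s,t,v}  [new]
{p,q,r} --a--> {p,q,v}  [new]
{p,q,r} --b--> {p,q,r,t,v}  [new]
{p,u,v} --a--> {p,t,u,v}  [new]
{p,u,v} --b--> {p,q,r,s,t,u,v}  [new]
{p,q,r,s,t,v} --a--> {p,q,r,s,t,u,v}  [seen]
{p,q,r,s,t,v} --b--> {p,q,r,s,t,v}  [seen]
{p,q,v} --a--> {p,q,u,v}  [new]
{p,q,v} --b--> {p,q,r,s,t,v}  [seen]
{p,q,r,t,v} --a--> {p,q,s,t,u,v}  [new]
{p,q,r,t,v} --b--> {p,q,r,s,t,v}  [seen]
{p,t,u,v} --a--> {p,s,t,u,v}  [new]
{p,t,u,v} --b--> {p,q,r,s,t,u,v}  [seen]
{p,q,r,s,t,u,v} --a--> {p,q,r,s,t,u,v}  [seen]
{p,q,r,s,t,u,v} --b--> {p,q,r,s,t,u,v}  [seen]
{p,q,u,v} --a--> {p,q,t,u,v}  [new]
{p,q,u,v} --b--> {p,q,r,s,t,u,v}  [seen]
{p,q,s,t,u,v} --a--> {p,q,r,s,t,u,v}  [seen]
{p,q,s,t,u,v} --b--> {p,q,r,s,t,u,v}  [seen]
{p,s,t,u,v} --a--> {p,q,r,s,t,u,v}  [seen]
{p,s,t,u,v} --b--> {p,q,r,s,t,u,v}  [seen]
{p,q,t,u,v} --a--> {p,q,s,t,u,v}  [seen]
{p,q,t,u,v} --b--> {p,q,r,s,t,u,v}  [seen]
Reachable DFA states: {p}, {p,v}, {p,q,r}, {p,u,v}, {p,q,r,s,t,v}, {p,q,v}, {p,q,r,t,v}, {p,t,u,v}, {p,q,r,s,t,u,v}, {p,q,u,v}, {p,q,s,t,u,v}, {p,s,t,u,v}, {p,q,t,u,v}.

13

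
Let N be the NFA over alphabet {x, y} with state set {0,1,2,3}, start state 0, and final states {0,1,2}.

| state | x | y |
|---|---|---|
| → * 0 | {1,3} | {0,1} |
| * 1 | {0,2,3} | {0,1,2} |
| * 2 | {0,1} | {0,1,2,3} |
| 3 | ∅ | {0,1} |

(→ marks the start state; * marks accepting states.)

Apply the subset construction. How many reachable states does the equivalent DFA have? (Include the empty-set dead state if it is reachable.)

Start state of the DFA: {0}.
{0} --x--> {1,3}  [new]
{0} --y--> {0,1}  [new]
{1,3} --x--> {0,2,3}  [new]
{1,3} --y--> {0,1,2}  [new]
{0,1} --x--> {0,1,2,3}  [new]
{0,1} --y--> {0,1,2}  [seen]
{0,2,3} --x--> {0,1,3}  [new]
{0,2,3} --y--> {0,1,2,3}  [seen]
{0,1,2} --x--> {0,1,2,3}  [seen]
{0,1,2} --y--> {0,1,2,3}  [seen]
{0,1,2,3} --x--> {0,1,2,3}  [seen]
{0,1,2,3} --y--> {0,1,2,3}  [seen]
{0,1,3} --x--> {0,1,2,3}  [seen]
{0,1,3} --y--> {0,1,2}  [seen]
Reachable DFA states: {0}, {1,3}, {0,1}, {0,2,3}, {0,1,2}, {0,1,2,3}, {0,1,3}.

7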